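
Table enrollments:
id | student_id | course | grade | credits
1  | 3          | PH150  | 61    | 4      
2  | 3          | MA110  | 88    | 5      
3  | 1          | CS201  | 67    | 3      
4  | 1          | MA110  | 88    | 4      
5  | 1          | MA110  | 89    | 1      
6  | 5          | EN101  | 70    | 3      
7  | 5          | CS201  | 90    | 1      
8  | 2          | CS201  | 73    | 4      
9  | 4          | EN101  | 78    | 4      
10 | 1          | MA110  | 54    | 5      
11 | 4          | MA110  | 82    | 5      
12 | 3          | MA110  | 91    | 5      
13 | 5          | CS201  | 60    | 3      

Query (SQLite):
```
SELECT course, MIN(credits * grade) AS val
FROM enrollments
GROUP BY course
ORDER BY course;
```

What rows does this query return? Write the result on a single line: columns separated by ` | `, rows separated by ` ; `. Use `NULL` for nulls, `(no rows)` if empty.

CS201 | 90 ; EN101 | 210 ; MA110 | 89 ; PH150 | 244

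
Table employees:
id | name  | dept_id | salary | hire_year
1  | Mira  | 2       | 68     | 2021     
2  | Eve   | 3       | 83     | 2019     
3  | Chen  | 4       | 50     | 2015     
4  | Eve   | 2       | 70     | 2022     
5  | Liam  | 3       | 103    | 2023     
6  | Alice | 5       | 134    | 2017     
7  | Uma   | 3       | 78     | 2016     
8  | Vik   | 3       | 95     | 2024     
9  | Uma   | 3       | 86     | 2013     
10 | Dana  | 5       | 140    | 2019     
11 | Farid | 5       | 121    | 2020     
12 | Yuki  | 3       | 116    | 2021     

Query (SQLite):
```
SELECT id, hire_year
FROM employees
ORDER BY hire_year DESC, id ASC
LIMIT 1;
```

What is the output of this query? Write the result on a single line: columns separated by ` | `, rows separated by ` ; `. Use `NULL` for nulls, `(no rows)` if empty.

8 | 2024

Sort by hire_year desc, tiebreak id asc: (2024, id=8), (2023, id=5), (2022, id=4), (2021, id=1) …. Take first 1.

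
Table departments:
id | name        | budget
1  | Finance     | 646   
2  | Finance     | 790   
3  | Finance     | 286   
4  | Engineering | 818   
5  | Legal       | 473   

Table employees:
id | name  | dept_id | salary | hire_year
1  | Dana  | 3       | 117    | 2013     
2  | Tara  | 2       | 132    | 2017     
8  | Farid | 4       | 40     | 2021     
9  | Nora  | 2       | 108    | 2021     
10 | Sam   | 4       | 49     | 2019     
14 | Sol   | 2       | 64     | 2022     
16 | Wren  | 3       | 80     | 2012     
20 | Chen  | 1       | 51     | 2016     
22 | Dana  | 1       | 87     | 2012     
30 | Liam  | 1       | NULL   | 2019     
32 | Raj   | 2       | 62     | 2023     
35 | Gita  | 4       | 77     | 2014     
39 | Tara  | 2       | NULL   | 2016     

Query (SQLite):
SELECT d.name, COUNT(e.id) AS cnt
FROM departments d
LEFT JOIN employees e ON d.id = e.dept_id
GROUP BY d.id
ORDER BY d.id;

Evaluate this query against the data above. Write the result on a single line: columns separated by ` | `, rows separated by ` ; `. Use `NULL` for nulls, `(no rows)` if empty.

Finance | 3 ; Finance | 5 ; Finance | 2 ; Engineering | 3 ; Legal | 0

LEFT JOIN keeps every departments row; unmatched ones get NULL for employees columns.
Group by departments.id and compute COUNT(e.id). COUNT(col) of an all-NULL group is 0.
  1: ids {20, 22, 30} → COUNT(e.id)=3
  2: ids {2, 9, 14, 32, 39} → COUNT(e.id)=5
  3: ids {1, 16} → COUNT(e.id)=2
  4: ids {8, 10, 35} → COUNT(e.id)=3
  5: ids {—} → COUNT(e.id)=0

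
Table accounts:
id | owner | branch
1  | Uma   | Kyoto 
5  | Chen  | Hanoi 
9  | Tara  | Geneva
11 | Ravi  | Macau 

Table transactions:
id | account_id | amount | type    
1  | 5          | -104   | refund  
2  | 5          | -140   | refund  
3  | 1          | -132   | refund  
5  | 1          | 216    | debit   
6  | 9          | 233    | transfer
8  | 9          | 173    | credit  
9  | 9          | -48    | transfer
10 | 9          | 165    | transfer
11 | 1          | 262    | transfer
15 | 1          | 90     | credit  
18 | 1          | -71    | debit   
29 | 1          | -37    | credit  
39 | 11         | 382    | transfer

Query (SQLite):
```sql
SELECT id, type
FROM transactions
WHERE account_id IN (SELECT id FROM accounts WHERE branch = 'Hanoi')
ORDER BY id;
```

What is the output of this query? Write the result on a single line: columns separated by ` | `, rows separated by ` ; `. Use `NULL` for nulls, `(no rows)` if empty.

1 | refund ; 2 | refund

Inner query: accounts.id where branch = 'Hanoi'.
Outer: keep transactions rows whose account_id is in that set.
Inner query → {5}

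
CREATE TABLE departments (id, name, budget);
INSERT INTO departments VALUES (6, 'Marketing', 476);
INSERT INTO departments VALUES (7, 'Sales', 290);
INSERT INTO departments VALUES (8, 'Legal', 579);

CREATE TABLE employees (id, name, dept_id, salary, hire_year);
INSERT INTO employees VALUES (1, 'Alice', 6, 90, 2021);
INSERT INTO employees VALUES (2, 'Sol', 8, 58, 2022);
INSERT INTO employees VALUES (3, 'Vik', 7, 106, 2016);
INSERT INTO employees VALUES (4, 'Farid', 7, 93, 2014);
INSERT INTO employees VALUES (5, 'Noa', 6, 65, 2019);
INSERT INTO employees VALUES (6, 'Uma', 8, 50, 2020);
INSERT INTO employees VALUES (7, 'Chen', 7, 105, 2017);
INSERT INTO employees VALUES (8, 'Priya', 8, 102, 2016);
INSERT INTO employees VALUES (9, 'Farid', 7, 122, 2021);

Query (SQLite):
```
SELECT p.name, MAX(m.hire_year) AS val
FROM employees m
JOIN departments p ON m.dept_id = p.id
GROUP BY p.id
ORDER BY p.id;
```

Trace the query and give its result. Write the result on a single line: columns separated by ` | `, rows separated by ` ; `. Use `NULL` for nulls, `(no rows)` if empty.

Marketing | 2021 ; Sales | 2021 ; Legal | 2022

Join each employees row to its departments via dept_id.
Group joined rows by departments.id; compute MAX(m.hire_year) per group.
  6: ids {1, 5} → MAX(m.hire_year)=2021
  7: ids {3, 4, 7, 9} → MAX(m.hire_year)=2021
  8: ids {2, 6, 8} → MAX(m.hire_year)=2022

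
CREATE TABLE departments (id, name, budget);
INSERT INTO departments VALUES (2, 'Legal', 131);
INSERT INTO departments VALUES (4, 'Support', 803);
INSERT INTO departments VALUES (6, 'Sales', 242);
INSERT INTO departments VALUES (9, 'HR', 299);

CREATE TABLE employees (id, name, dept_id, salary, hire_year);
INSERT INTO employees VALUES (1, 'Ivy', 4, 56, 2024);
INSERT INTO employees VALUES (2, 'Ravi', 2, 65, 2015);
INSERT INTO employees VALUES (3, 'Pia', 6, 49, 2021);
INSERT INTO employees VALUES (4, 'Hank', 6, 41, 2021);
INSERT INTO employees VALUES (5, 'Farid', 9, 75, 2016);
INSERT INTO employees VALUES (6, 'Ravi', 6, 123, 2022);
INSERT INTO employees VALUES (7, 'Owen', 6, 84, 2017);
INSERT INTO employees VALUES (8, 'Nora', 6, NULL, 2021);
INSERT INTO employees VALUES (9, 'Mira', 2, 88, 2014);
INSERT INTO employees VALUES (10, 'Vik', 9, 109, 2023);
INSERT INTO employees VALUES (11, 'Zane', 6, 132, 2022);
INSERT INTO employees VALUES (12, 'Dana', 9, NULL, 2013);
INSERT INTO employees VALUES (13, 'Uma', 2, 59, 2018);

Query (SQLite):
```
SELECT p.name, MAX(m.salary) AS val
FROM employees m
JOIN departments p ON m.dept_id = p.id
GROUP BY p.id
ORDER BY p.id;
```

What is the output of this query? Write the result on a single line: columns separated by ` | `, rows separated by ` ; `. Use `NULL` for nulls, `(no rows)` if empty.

Join each employees row to its departments via dept_id.
Group joined rows by departments.id; compute MAX(m.salary) per group.
  2: ids {2, 9, 13} → MAX(m.salary)=88
  4: ids {1} → MAX(m.salary)=56
  6: ids {3, 4, 6, 7, 8, 11} → MAX(m.salary)=132
  9: ids {5, 10, 12} → MAX(m.salary)=109

Legal | 88 ; Support | 56 ; Sales | 132 ; HR | 109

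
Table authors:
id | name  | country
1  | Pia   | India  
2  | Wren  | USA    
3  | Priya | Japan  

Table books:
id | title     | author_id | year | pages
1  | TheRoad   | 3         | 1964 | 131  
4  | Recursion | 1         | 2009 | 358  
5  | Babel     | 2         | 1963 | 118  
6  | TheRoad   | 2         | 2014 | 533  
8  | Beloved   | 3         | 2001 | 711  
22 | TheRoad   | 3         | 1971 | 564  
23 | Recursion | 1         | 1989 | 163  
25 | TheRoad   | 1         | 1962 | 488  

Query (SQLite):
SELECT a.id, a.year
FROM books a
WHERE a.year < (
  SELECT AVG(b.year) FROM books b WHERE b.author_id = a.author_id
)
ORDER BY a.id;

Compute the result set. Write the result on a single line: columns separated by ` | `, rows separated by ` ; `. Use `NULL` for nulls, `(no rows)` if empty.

1 | 1964 ; 5 | 1963 ; 22 | 1971 ; 25 | 1962

For each books row a, compute AVG(year) over rows sharing a.author_id.
Keep row a if a.year < that per-group AVG.
  author_id=1: AVG(year) = 1986.666667
  author_id=2: AVG(year) = 1988.5
  author_id=3: AVG(year) = 1978.666667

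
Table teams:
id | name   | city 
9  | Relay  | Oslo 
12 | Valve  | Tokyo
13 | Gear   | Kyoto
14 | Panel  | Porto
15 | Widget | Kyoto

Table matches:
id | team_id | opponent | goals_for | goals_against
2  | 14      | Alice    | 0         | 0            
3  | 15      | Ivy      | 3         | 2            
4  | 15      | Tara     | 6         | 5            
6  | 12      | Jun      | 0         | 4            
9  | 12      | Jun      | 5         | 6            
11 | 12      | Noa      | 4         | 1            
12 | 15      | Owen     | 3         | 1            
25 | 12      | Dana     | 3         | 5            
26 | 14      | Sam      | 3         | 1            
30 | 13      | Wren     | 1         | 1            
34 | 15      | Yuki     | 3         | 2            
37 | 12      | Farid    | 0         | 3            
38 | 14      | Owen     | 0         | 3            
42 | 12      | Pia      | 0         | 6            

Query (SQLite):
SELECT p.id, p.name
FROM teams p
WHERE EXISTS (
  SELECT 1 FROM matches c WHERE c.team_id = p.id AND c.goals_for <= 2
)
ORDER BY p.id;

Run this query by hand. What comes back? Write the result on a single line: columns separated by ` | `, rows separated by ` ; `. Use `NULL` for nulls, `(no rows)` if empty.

12 | Valve ; 13 | Gear ; 14 | Panel

For each teams row, check whether any matches with matching team_id has goals_for <= 2.
Keep rows where that is true.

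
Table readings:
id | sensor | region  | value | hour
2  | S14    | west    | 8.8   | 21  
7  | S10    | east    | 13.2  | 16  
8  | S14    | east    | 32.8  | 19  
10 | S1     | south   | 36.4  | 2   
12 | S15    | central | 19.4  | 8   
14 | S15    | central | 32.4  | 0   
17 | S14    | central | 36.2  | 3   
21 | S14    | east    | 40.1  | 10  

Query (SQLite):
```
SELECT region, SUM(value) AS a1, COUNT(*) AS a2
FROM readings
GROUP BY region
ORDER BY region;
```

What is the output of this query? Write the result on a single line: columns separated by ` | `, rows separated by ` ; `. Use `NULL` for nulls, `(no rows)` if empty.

Group readings by region.
Per group compute: SUM(value), COUNT(*).
  central: ids {12, 14, 17} → SUM(value)=88, COUNT(*)=3
  east: ids {7, 8, 21} → SUM(value)=86.1, COUNT(*)=3
  south: ids {10} → SUM(value)=36.4, COUNT(*)=1
  west: ids {2} → SUM(value)=8.8, COUNT(*)=1

central | 88 | 3 ; east | 86.1 | 3 ; south | 36.4 | 1 ; west | 8.8 | 1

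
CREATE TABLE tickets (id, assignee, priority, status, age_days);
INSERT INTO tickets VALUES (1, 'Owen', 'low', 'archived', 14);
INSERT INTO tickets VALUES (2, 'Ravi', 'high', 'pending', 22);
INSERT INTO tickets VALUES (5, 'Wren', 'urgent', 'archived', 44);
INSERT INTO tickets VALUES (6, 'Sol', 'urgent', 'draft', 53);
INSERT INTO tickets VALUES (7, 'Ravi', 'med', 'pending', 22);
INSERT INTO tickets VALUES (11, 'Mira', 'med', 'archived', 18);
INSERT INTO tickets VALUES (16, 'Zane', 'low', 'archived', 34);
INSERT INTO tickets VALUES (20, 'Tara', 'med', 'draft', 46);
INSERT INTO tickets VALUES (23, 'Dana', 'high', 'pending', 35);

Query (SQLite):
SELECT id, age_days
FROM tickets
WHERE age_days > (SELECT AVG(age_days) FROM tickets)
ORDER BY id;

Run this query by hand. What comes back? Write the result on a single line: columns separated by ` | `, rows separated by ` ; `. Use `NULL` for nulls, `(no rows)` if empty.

5 | 44 ; 6 | 53 ; 16 | 34 ; 20 | 46 ; 23 | 35

Scalar subquery: AVG(age_days) over all tickets rows = 32.0.
Keep rows where age_days > that value.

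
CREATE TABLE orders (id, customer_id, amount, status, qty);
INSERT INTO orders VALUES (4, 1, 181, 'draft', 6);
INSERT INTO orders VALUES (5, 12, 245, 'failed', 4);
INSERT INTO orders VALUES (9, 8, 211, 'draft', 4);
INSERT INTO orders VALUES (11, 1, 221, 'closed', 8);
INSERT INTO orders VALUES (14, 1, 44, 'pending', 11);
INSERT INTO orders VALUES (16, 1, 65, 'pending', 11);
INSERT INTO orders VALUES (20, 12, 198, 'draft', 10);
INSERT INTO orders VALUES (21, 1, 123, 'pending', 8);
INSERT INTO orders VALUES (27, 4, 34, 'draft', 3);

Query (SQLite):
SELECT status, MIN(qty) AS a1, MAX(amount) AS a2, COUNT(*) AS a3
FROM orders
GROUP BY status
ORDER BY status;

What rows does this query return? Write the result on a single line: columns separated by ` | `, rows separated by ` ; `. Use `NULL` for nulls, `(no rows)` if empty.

Group orders by status.
Per group compute: MIN(qty), MAX(amount), COUNT(*).
  closed: ids {11} → MIN(qty)=8, MAX(amount)=221, COUNT(*)=1
  draft: ids {4, 9, 20, 27} → MIN(qty)=3, MAX(amount)=211, COUNT(*)=4
  failed: ids {5} → MIN(qty)=4, MAX(amount)=245, COUNT(*)=1
  pending: ids {14, 16, 21} → MIN(qty)=8, MAX(amount)=123, COUNT(*)=3

closed | 8 | 221 | 1 ; draft | 3 | 211 | 4 ; failed | 4 | 245 | 1 ; pending | 8 | 123 | 3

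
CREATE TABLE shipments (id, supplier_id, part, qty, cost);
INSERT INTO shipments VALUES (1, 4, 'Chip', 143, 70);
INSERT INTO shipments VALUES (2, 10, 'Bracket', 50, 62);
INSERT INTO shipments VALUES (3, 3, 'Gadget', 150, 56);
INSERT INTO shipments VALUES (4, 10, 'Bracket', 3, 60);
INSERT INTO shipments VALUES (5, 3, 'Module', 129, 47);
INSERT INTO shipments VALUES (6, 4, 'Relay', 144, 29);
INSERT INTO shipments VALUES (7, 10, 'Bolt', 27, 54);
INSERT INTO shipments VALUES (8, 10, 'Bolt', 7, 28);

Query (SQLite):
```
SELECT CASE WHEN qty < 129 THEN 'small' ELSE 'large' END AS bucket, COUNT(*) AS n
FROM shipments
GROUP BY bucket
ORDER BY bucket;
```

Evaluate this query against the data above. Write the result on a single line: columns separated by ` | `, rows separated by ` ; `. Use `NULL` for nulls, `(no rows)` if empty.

large | 4 ; small | 4

Bucket rows by qty < 129 → 'small' else 'large'; count each bucket.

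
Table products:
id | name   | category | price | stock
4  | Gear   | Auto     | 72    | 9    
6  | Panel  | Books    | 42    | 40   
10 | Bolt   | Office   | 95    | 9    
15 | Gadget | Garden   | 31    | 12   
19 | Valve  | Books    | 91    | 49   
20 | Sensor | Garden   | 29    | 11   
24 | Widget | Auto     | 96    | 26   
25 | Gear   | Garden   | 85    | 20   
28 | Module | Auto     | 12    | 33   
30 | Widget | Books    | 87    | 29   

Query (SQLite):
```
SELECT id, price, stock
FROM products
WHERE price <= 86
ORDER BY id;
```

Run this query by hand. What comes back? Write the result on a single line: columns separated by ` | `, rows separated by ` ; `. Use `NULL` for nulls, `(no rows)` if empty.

4 | 72 | 9 ; 6 | 42 | 40 ; 15 | 31 | 12 ; 20 | 29 | 11 ; 25 | 85 | 20 ; 28 | 12 | 33

price <= 86: ids {4, 6, 15, 20, 25, 28}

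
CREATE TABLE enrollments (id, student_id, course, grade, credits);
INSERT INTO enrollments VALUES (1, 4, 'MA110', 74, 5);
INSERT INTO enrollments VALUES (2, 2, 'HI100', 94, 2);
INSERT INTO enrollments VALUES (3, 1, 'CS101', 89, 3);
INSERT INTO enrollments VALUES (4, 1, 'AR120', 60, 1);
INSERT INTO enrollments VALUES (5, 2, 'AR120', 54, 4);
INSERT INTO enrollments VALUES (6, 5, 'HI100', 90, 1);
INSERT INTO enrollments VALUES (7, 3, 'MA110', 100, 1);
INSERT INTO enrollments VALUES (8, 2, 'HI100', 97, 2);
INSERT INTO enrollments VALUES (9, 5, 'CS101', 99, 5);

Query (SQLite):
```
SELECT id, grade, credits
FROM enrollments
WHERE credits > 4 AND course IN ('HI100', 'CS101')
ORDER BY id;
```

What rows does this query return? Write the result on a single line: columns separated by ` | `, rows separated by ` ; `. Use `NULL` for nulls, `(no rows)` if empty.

9 | 99 | 5

credits > 4: ids {1, 9}
course IN ('HI100', 'CS101'): ids {2, 3, 6, 8, 9}
Combine with AND.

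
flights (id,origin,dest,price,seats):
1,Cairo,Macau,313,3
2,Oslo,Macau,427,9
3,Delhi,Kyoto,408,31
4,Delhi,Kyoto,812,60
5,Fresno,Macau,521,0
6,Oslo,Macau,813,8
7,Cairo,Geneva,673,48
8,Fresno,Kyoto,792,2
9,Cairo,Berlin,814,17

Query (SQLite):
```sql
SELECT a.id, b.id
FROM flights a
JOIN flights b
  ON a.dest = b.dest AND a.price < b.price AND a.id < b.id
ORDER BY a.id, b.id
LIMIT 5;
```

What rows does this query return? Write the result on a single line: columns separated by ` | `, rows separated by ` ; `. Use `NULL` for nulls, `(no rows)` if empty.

Pairs (a,b) with same dest, a.price < b.price, a.id < b.id.
dest groups: Berlin:{9} Geneva:{7} Kyoto:{3,4,8} Macau:{1,2,5,6}
Ordered by (a.id, b.id); first 5.

1 | 2 ; 1 | 5 ; 1 | 6 ; 2 | 5 ; 2 | 6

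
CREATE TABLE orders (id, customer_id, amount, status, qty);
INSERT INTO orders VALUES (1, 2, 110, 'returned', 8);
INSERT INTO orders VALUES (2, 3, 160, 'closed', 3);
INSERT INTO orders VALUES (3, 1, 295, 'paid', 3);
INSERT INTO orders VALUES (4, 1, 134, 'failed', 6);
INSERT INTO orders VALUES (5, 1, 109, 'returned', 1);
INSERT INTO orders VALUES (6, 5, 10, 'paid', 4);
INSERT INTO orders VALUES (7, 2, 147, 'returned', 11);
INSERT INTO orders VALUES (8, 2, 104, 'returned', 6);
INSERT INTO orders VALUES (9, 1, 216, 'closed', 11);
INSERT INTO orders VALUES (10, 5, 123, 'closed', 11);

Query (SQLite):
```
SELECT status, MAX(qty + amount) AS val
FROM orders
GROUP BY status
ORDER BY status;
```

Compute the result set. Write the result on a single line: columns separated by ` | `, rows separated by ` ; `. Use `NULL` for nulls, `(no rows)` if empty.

For each row compute qty + amount.
Group by status; take MAX of the expression per group.
  closed: ids {2, 9, 10} → MAX(qty + amount)=227
  failed: ids {4} → MAX(qty + amount)=140
  paid: ids {3, 6} → MAX(qty + amount)=298
  returned: ids {1, 5, 7, 8} → MAX(qty + amount)=158

closed | 227 ; failed | 140 ; paid | 298 ; returned | 158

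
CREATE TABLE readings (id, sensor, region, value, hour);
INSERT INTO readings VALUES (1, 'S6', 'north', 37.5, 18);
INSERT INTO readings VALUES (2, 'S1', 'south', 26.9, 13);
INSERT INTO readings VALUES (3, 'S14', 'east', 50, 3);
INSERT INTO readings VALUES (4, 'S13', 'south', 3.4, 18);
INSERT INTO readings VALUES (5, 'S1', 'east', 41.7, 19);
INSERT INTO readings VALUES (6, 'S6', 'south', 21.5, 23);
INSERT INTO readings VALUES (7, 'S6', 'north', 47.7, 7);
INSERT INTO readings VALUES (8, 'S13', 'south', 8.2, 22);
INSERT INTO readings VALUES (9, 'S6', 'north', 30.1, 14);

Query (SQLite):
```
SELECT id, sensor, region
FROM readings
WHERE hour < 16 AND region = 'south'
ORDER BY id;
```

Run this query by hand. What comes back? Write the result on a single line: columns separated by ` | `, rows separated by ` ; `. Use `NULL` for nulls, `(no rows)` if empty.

hour < 16: ids {2, 3, 7, 9}
region = 'south': ids {2, 4, 6, 8}
Combine with AND.

2 | S1 | south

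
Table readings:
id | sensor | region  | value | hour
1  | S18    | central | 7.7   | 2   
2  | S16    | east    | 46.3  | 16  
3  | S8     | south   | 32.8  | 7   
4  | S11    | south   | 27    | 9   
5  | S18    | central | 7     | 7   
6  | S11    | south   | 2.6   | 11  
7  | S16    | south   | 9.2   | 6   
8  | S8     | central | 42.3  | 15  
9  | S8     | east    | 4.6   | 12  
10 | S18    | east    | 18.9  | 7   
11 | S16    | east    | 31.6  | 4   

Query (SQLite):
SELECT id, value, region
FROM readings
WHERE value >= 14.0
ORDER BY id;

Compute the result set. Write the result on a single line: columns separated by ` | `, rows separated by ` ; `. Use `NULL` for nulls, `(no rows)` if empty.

2 | 46.3 | east ; 3 | 32.8 | south ; 4 | 27 | south ; 8 | 42.3 | central ; 10 | 18.9 | east ; 11 | 31.6 | east

value >= 14.0: ids {2, 3, 4, 8, 10, 11}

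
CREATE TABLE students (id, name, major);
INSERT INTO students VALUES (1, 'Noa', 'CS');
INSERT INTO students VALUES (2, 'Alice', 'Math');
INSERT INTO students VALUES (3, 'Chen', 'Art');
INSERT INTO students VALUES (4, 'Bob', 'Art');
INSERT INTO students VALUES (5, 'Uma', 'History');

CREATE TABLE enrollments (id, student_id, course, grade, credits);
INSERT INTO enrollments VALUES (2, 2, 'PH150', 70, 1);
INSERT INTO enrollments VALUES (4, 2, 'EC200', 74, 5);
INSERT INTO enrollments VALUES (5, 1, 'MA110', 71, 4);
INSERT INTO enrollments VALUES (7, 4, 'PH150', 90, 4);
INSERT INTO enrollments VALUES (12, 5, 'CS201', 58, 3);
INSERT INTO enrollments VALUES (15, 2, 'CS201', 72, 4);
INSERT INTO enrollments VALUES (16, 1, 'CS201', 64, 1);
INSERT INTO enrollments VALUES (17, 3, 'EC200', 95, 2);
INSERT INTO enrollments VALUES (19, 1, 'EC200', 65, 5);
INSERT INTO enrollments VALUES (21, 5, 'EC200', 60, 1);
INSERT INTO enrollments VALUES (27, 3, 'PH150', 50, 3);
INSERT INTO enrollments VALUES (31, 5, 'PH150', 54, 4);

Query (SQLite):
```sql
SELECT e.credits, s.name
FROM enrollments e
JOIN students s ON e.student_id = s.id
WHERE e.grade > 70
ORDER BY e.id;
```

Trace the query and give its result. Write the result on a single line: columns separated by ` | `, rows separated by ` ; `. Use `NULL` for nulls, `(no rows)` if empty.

5 | Alice ; 4 | Noa ; 4 | Bob ; 4 | Alice ; 2 | Chen

Each enrollments row matches the students row where student_id = students.id.
Then keep rows with e.grade > 70.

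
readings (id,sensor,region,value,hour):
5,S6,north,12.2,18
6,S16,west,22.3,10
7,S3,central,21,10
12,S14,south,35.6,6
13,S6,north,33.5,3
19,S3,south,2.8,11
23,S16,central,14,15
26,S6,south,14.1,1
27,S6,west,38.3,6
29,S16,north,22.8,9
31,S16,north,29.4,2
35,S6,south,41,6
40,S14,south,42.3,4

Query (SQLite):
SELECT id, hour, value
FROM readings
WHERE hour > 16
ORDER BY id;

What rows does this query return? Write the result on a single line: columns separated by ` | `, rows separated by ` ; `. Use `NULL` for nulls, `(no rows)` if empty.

5 | 18 | 12.2

hour > 16: ids {5}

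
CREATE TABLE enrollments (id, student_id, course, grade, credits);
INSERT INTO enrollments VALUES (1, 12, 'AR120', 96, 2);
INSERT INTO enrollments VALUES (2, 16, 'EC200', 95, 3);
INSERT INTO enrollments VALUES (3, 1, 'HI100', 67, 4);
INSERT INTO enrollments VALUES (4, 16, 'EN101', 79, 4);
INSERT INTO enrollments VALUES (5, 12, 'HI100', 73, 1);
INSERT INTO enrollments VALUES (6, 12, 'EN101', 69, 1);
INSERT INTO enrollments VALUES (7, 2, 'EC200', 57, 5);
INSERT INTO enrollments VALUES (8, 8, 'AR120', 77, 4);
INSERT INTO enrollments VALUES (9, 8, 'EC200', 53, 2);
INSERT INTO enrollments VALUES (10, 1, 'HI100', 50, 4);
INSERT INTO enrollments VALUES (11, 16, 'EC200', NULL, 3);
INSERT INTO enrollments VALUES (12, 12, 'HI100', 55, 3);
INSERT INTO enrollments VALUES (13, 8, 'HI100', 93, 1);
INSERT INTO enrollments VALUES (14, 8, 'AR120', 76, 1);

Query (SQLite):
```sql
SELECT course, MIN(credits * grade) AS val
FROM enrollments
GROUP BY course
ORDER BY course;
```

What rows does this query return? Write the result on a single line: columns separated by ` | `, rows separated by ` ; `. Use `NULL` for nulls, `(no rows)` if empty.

AR120 | 76 ; EC200 | 106 ; EN101 | 69 ; HI100 | 73

For each row compute credits * grade.
Group by course; take MIN of the expression per group.
  AR120: ids {1, 8, 14} → MIN(credits * grade)=76
  EC200: ids {2, 7, 9, 11} → MIN(credits * grade)=106
  EN101: ids {4, 6} → MIN(credits * grade)=69
  HI100: ids {3, 5, 10, 12, 13} → MIN(credits * grade)=73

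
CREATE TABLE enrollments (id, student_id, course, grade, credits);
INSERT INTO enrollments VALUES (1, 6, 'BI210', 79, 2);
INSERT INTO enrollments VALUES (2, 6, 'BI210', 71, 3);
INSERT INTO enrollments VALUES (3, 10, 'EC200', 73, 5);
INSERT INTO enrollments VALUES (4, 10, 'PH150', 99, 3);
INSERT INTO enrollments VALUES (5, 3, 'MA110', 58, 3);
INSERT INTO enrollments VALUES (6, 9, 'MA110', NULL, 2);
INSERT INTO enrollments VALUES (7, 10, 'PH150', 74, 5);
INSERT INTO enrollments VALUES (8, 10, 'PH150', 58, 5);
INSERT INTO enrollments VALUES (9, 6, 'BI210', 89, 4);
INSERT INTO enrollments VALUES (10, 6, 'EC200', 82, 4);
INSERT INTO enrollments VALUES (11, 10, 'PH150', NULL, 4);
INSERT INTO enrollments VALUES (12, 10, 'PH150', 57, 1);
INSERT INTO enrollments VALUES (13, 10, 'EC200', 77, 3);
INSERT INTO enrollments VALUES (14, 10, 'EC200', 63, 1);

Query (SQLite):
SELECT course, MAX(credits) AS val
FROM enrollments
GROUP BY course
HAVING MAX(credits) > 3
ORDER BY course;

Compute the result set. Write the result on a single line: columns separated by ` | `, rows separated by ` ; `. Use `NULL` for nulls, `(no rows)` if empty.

Partition enrollments by course; compute MAX(credits) within each group.
HAVING: keep groups where MAX(credits) > 3.
  BI210: ids {1, 2, 9} → MAX(credits)=4
  EC200: ids {3, 10, 13, 14} → MAX(credits)=5
  MA110: ids {5, 6} → MAX(credits)=3
  PH150: ids {4, 7, 8, 11, 12} → MAX(credits)=5

BI210 | 4 ; EC200 | 5 ; PH150 | 5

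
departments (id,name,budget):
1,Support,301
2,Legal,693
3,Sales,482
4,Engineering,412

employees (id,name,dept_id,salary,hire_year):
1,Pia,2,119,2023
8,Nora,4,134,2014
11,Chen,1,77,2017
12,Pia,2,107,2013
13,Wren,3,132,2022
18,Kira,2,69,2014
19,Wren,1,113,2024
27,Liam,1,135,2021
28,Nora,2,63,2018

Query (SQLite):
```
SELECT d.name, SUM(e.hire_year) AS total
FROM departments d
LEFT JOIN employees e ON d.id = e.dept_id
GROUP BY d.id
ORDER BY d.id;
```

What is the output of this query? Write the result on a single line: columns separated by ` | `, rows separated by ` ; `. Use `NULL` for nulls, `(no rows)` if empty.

Support | 6062 ; Legal | 8068 ; Sales | 2022 ; Engineering | 2014

LEFT JOIN keeps every departments row; unmatched ones get NULL for employees columns.
Group by departments.id and compute SUM(e.hire_year). SUM over an all-NULL group is NULL.
  1: ids {11, 19, 27} → SUM(e.hire_year)=6062
  2: ids {1, 12, 18, 28} → SUM(e.hire_year)=8068
  3: ids {13} → SUM(e.hire_year)=2022
  4: ids {8} → SUM(e.hire_year)=2014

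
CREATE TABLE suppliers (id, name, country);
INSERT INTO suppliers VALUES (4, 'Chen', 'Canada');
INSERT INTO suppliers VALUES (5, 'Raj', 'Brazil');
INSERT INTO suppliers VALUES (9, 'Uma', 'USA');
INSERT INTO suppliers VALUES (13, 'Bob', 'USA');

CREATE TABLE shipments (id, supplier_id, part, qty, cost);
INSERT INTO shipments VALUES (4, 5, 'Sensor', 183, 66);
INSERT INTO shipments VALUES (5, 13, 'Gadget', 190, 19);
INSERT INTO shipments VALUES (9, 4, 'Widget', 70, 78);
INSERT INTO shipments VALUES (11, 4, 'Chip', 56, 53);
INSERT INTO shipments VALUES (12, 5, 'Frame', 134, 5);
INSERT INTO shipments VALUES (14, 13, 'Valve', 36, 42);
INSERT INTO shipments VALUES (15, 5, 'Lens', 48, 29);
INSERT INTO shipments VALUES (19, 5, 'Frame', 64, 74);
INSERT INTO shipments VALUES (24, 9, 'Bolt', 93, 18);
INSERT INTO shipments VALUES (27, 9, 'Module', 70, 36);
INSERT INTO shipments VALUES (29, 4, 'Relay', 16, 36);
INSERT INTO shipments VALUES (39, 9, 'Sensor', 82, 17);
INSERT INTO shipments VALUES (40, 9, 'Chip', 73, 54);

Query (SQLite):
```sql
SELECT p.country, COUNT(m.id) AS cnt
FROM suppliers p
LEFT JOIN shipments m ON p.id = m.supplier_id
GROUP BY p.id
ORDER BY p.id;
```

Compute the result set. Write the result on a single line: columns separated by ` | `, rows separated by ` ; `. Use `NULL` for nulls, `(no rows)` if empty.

LEFT JOIN keeps every suppliers row; unmatched ones get NULL for shipments columns.
Group by suppliers.id and compute COUNT(m.id). COUNT(col) of an all-NULL group is 0.
  4: ids {9, 11, 29} → COUNT(m.id)=3
  5: ids {4, 12, 15, 19} → COUNT(m.id)=4
  9: ids {24, 27, 39, 40} → COUNT(m.id)=4
  13: ids {5, 14} → COUNT(m.id)=2

Canada | 3 ; Brazil | 4 ; USA | 4 ; USA | 2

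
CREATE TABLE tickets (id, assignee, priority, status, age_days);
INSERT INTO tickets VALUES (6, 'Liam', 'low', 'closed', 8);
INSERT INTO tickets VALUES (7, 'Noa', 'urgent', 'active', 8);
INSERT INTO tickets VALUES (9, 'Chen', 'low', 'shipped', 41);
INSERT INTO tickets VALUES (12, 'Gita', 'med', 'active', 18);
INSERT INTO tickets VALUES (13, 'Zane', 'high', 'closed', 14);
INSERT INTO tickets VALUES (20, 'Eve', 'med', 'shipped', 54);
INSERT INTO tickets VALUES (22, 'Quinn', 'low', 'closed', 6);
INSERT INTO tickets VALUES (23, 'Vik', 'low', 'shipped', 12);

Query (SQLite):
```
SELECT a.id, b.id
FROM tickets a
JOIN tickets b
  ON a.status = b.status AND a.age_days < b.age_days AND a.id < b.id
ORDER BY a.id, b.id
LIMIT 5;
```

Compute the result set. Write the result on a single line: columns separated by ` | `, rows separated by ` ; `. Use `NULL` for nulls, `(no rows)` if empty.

Pairs (a,b) with same status, a.age_days < b.age_days, a.id < b.id.
status groups: active:{7,12} closed:{6,13,22} shipped:{9,20,23}
Ordered by (a.id, b.id); first 5.

6 | 13 ; 7 | 12 ; 9 | 20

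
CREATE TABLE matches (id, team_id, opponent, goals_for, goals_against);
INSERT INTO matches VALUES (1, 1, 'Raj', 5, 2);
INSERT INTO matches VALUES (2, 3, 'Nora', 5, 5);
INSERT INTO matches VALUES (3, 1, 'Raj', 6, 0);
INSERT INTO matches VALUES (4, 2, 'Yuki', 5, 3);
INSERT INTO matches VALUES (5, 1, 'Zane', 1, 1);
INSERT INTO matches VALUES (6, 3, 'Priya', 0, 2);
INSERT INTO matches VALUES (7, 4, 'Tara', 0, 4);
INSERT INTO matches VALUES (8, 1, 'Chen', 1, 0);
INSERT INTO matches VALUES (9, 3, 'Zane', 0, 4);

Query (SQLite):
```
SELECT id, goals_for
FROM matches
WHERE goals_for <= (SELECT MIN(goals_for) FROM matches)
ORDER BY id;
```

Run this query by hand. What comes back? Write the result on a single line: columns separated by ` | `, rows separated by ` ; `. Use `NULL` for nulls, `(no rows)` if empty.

6 | 0 ; 7 | 0 ; 9 | 0

Scalar subquery: MIN(goals_for) over all matches rows = 0.
Keep rows where goals_for <= that value.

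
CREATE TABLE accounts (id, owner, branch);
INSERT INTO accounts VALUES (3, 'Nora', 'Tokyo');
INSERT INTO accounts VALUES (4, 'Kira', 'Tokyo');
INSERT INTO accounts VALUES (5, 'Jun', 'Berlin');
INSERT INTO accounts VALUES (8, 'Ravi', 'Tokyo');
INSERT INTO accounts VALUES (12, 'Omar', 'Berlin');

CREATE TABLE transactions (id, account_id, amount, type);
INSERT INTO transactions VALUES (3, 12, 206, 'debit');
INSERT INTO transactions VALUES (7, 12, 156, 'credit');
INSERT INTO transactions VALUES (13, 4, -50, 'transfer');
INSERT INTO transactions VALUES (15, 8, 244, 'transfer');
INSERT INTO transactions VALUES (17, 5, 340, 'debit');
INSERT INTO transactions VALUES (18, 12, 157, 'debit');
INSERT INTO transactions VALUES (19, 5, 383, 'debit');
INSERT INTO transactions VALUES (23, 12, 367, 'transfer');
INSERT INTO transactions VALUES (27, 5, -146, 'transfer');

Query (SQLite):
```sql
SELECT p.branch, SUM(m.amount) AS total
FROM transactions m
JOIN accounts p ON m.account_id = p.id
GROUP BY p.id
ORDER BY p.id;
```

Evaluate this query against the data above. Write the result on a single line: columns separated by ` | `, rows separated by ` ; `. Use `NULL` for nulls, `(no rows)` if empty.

Tokyo | -50 ; Berlin | 577 ; Tokyo | 244 ; Berlin | 886

Join each transactions row to its accounts via account_id.
Group joined rows by accounts.id; compute SUM(m.amount) per group.
  4: ids {13} → SUM(m.amount)=-50
  5: ids {17, 19, 27} → SUM(m.amount)=577
  8: ids {15} → SUM(m.amount)=244
  12: ids {3, 7, 18, 23} → SUM(m.amount)=886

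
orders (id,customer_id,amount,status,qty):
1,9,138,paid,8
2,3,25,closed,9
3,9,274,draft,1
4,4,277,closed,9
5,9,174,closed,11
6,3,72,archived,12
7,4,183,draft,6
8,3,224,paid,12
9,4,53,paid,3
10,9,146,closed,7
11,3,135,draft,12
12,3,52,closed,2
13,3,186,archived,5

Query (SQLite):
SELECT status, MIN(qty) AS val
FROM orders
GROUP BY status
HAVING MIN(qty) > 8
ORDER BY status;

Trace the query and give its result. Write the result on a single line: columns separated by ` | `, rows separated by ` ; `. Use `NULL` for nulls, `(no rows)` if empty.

(no rows)

Partition orders by status; compute MIN(qty) within each group.
HAVING: keep groups where MIN(qty) > 8.
  archived: ids {6, 13} → MIN(qty)=5
  closed: ids {2, 4, 5, 10, 12} → MIN(qty)=2
  draft: ids {3, 7, 11} → MIN(qty)=1
  paid: ids {1, 8, 9} → MIN(qty)=3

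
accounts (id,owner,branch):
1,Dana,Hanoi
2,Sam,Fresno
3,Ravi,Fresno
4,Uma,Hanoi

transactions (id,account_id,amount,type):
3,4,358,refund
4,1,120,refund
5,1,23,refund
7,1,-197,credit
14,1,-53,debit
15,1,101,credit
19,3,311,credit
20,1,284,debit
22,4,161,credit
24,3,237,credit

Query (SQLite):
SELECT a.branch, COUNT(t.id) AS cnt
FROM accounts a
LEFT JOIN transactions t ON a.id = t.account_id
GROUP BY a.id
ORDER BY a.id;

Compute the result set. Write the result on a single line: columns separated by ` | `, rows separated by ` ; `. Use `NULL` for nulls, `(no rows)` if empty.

LEFT JOIN keeps every accounts row; unmatched ones get NULL for transactions columns.
Group by accounts.id and compute COUNT(t.id). COUNT(col) of an all-NULL group is 0.
  1: ids {4, 5, 7, 14, 15, 20} → COUNT(t.id)=6
  2: ids {—} → COUNT(t.id)=0
  3: ids {19, 24} → COUNT(t.id)=2
  4: ids {3, 22} → COUNT(t.id)=2

Hanoi | 6 ; Fresno | 0 ; Fresno | 2 ; Hanoi | 2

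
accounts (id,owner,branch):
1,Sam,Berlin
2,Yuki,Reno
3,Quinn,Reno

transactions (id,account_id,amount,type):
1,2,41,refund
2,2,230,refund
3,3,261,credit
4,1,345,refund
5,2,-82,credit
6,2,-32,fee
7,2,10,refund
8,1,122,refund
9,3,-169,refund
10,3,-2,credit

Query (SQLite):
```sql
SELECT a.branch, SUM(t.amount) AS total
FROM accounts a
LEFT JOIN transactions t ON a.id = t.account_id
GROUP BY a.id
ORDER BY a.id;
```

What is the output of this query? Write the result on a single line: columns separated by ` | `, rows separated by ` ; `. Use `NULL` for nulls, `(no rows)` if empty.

Berlin | 467 ; Reno | 167 ; Reno | 90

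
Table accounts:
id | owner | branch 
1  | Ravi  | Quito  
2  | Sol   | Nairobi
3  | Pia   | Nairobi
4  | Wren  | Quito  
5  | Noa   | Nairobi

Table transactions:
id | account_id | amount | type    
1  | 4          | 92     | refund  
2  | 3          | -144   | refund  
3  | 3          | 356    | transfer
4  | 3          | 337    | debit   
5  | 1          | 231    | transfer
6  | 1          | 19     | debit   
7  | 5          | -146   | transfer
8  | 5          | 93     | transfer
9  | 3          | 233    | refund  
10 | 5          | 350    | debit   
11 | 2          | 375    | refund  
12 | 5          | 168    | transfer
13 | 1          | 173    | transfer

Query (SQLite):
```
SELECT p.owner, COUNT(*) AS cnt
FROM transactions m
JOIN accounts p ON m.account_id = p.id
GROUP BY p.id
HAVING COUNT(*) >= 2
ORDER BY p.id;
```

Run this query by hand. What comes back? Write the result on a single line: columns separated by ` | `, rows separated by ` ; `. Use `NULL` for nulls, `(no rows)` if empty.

Ravi | 3 ; Pia | 4 ; Noa | 4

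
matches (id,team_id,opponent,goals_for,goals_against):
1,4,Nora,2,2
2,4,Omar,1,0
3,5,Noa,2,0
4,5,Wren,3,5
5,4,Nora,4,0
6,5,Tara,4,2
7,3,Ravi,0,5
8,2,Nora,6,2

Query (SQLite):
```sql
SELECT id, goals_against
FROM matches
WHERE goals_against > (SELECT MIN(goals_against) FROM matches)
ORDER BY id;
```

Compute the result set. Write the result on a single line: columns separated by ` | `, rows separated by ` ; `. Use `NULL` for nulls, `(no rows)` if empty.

Scalar subquery: MIN(goals_against) over all matches rows = 0.
Keep rows where goals_against > that value.

1 | 2 ; 4 | 5 ; 6 | 2 ; 7 | 5 ; 8 | 2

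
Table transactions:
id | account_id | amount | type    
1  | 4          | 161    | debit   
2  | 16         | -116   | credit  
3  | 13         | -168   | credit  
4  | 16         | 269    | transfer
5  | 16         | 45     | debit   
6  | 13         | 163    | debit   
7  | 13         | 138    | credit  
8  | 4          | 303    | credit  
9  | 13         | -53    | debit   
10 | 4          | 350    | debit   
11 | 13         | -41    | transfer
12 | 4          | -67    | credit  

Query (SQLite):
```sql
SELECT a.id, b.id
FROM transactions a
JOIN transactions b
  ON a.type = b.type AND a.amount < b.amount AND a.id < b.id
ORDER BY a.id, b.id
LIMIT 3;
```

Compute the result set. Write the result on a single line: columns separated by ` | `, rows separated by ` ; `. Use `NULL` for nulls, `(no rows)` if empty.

Pairs (a,b) with same type, a.amount < b.amount, a.id < b.id.
type groups: credit:{2,3,7,8,12} debit:{1,5,6,9,10} transfer:{4,11}
Ordered by (a.id, b.id); first 3.

1 | 6 ; 1 | 10 ; 2 | 7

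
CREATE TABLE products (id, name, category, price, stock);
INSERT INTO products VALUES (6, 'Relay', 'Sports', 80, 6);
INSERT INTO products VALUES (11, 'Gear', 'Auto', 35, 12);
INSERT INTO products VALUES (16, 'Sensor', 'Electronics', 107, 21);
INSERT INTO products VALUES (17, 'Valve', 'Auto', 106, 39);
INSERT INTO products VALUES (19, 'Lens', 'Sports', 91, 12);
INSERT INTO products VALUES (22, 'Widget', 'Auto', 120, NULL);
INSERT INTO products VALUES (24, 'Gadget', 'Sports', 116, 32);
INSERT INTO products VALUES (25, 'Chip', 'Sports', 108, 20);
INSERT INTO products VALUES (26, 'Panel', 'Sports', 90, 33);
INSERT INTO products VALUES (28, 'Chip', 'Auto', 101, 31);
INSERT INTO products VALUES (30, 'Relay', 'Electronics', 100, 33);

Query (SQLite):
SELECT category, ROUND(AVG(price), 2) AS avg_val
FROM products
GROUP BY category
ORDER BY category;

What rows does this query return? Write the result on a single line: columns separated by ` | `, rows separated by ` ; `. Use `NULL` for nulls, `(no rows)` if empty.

Partition products by category; compute ROUND(AVG(price), 2) within each group.
  Auto: ids {11, 17, 22, 28} → ROUND(AVG(price), 2)=90.5
  Electronics: ids {16, 30} → ROUND(AVG(price), 2)=103.5
  Sports: ids {6, 19, 24, 25, 26} → ROUND(AVG(price), 2)=97

Auto | 90.5 ; Electronics | 103.5 ; Sports | 97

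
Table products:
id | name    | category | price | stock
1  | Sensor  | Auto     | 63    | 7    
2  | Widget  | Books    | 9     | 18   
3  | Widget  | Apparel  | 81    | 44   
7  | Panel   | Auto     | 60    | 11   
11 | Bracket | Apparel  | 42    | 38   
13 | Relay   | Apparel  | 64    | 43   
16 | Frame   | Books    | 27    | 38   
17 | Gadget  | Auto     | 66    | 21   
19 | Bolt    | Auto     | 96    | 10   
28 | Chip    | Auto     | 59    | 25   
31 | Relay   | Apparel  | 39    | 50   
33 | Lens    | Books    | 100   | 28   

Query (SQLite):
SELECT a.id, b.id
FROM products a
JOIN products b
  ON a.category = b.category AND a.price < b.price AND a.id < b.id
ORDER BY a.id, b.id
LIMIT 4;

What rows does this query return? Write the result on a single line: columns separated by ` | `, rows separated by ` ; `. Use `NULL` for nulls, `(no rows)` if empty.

Pairs (a,b) with same category, a.price < b.price, a.id < b.id.
category groups: Apparel:{3,11,13,31} Auto:{1,7,17,19,28} Books:{2,16,33}
Ordered by (a.id, b.id); first 4.

1 | 17 ; 1 | 19 ; 2 | 16 ; 2 | 33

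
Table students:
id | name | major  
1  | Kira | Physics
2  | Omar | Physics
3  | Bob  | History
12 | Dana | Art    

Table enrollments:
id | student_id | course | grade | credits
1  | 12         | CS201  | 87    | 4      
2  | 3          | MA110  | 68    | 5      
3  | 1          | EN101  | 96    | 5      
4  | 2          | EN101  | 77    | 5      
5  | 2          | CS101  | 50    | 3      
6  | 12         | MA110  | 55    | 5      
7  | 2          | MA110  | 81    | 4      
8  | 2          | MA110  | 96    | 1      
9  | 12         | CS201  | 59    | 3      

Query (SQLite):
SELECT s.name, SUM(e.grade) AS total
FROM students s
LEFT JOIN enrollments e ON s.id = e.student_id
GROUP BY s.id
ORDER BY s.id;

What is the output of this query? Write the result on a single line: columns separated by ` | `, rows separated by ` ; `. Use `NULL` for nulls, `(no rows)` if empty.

LEFT JOIN keeps every students row; unmatched ones get NULL for enrollments columns.
Group by students.id and compute SUM(e.grade). SUM over an all-NULL group is NULL.
  1: ids {3} → SUM(e.grade)=96
  2: ids {4, 5, 7, 8} → SUM(e.grade)=304
  3: ids {2} → SUM(e.grade)=68
  12: ids {1, 6, 9} → SUM(e.grade)=201

Kira | 96 ; Omar | 304 ; Bob | 68 ; Dana | 201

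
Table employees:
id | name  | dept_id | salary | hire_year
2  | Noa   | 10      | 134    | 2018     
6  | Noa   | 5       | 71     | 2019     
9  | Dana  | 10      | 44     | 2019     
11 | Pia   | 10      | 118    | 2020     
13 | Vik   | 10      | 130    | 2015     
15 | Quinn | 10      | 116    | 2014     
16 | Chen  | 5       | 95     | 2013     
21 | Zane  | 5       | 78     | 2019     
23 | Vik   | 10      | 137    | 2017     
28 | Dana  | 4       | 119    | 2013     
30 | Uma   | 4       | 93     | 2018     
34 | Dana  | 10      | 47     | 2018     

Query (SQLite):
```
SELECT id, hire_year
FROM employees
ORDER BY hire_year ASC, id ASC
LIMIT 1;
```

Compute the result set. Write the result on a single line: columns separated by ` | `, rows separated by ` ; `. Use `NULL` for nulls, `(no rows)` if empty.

Sort by hire_year asc, tiebreak id asc: (2013, id=16), (2013, id=28), (2014, id=15), (2015, id=13) …. Take first 1.

16 | 2013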